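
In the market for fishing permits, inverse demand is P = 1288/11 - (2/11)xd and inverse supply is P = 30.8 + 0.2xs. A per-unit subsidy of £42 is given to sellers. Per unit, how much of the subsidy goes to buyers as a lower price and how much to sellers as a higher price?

Pre-subsidy: 1288/11 - (2/11)x = 30.8 + 0.2x gives x* = 226 and P* = 76.
With the subsidy, sellers receive Ps = Pb + 42 for each unit, where Pb is the price buyers pay.
On the curves, Pb = 1288/11 - (2/11)x and Ps = 30.8 + 0.2x; the wedge Ps − Pb = 42 gives 30.8 + 0.2x − (1288/11 - (2/11)x) = 42, so x' = 336.
Then Pb = 1288/11 − (2/11)·336 = 56 and Ps = 30.8 + 0.2·336 = 98.
Buyers' price falls by P* − Pb = 76 − 56 = 20; sellers' price rises by Ps − P* = 98 − 76 = 22.

Buyers gain £20 per unit; sellers gain £22 per unit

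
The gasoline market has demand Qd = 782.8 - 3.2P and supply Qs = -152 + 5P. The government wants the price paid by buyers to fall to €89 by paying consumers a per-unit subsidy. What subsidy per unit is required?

At a buyer price of 89, quantity demanded is 782.8 − 3.2·89 = 498.
Sellers supply 498 only when they receive Ps with -152 + 5·Ps = 498, i.e. Ps = 130.
s = Ps − Pb = 130 − 89 = 41.

Required subsidy s = €41 per unit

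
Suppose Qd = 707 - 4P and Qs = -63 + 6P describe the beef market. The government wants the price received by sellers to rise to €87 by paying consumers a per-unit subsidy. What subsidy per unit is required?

At a seller price of 87, quantity supplied is -63 + 6·87 = 459.
Buyers absorb 459 only when they pay Pb with 707 − 4·Pb = 459, i.e. Pb = 62.
s = Ps − Pb = 87 − 62 = 25.

Required subsidy s = €25 per unit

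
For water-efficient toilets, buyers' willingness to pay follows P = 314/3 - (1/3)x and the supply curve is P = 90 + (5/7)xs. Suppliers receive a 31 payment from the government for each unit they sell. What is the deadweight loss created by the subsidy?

Pre-subsidy: 314/3 - (1/3)x = 90 + (5/7)x gives x* = 14 and P* = 100.
With the subsidy, sellers receive Ps = Pb + 31 for each unit, where Pb is the price buyers pay.
On the curves, Pb = 314/3 - (1/3)x and Ps = 90 + (5/7)x; the wedge Ps − Pb = 31 gives 90 + (5/7)x − (314/3 - (1/3)x) = 31, so x' = 959/22.
Then Pb = 314/3 − (1/3)·(959/22) = 1983/22 and Ps = 90 + (5/7)·(959/22) = 2665/22.
The subsidy expands output by 959/22 − 14 = 651/22 past the efficient level; on those units the gap between marginal cost and willingness to pay runs from 0 up to 31.
DWL = ½ × 31 × 651/22 = 20181/44.

Deadweight loss = 20181/44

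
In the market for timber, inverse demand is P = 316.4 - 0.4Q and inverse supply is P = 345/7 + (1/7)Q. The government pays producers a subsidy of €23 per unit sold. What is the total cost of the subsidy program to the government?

Government cost = 233542/19

Pre-subsidy: 316.4 - 0.4Q = 345/7 + (1/7)Q gives Q* = 9349/19 and P* = 2272/19.
With the subsidy, sellers receive Ps = Pb + 23 for each unit, where Pb is the price buyers pay.
On the curves, Pb = 316.4 - 0.4Q and Ps = 345/7 + (1/7)Q; the wedge Ps − Pb = 23 gives 345/7 + (1/7)Q − (316.4 - 0.4Q) = 23, so Q' = 10154/19.
Then Pb = 316.4 − 0.4·(10154/19) = 1950/19 and Ps = 345/7 + (1/7)·(10154/19) = 2387/19.
Government outlay = subsidy × quantity = 23 × 10154/19 = 233542/19.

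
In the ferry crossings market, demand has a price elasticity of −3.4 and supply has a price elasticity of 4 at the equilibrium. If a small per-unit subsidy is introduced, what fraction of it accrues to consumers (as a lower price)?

For a small subsidy around the equilibrium, the benefit split depends on the relative slopes, which at a point are proportional to the elasticities.
Buyer share = εs/(εs + |εd|) = 4/(4 + 3.4) = 20/37; seller share = |εd|/(εs + |εd|) = 17/37.

Consumer share = 20/37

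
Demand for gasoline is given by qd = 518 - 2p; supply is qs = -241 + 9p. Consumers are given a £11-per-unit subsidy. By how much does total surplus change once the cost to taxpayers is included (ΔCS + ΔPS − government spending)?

Net change in total surplus = -£99

Pre-subsidy: 518 - 2p = -241 + 9p gives p* = 69, q* = 380.
With the rebate, buyers effectively pay pb = ps − 11, where ps is the price sellers receive.
Demand in terms of ps becomes qd = 518 − 2(ps − 11) = 540 - 2ps. Setting this equal to supply: 540 - 2ps = -241 + 9ps, so ps = 71.
Buyers pay pb = 71 − 11 = 60; q' = -241 + 9·71 = 398.
ΔCS = ½(380 + 398)(69 − 60) = 3501; ΔPS = ½(380 + 398)(71 − 69) = 778.
Government spending = 11 × 398 = 4378.
Net change = 3501 + 778 − 4378 = -99. The loss equals the DWL triangle ½·11·18.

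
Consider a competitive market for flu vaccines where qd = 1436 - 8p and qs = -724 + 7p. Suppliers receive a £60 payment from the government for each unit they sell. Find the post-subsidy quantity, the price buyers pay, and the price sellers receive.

q' = 508; buyers pay £116; sellers receive £176

Pre-subsidy: 1436 - 8p = -724 + 7p gives p* = 144, q* = 284.
With the subsidy, sellers receive ps = pb + 60 for each unit, where pb is the price buyers pay.
Supply in terms of pb becomes qs = -724 + 7(pb + 60) = -304 + 7pb. Setting this equal to demand: 1436 - 8pb = -304 + 7pb, so pb = 116.
Sellers receive ps = 116 + 60 = 176; q' = 1436 − 8·116 = 508.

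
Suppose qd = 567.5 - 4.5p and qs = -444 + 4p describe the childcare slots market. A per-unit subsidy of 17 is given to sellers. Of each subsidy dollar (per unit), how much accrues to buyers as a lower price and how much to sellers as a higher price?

Pre-subsidy: 567.5 - 4.5p = -444 + 4p gives p* = 119, q* = 32.
With the subsidy, sellers receive ps = pb + 17 for each unit, where pb is the price buyers pay.
Supply in terms of pb becomes qs = -444 + 4(pb + 17) = -376 + 4pb. Setting this equal to demand: 567.5 - 4.5pb = -376 + 4pb, so pb = 111.
Sellers receive ps = 111 + 17 = 128; q' = 567.5 − 4.5·111 = 68.
Buyers' price falls by p* − pb = 119 − 111 = 8; sellers' price rises by ps − p* = 128 − 119 = 9.

Buyers gain 8 per unit; sellers gain 9 per unit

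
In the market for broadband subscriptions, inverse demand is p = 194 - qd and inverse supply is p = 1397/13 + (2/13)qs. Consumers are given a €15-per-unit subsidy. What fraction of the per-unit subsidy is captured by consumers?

Pre-subsidy: 194 - q = 1397/13 + (2/13)q gives q* = 75 and p* = 119.
With the rebate, buyers effectively pay pb = ps − 15, where ps is the price sellers receive.
On the curves, pb = 194 - q and ps = 1397/13 + (2/13)q; the wedge ps − pb = 15 gives 1397/13 + (2/13)q − (194 - q) = 15, so q' = 88.
Then pb = 194 − 1·88 = 106 and ps = 1397/13 + (2/13)·88 = 121.
Buyers' price falls by p* − pb = 119 − 106 = 13; sellers' price rises by ps − p* = 121 − 119 = 2.
So consumers capture 13/15 = 13/15 of each unit of subsidy.

Consumer share = 13/15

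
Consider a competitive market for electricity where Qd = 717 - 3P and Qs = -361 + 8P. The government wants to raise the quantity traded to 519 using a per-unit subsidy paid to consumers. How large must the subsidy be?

Required subsidy s = 44 per unit

At Q = 519, invert demand for the buyer price: Pb = (717 − 519)/3 = 66; invert supply for the seller price: Ps = (519 − (-361))/8 = 110.
The subsidy must fill the gap: s = Ps − Pb = 110 − 66 = 44.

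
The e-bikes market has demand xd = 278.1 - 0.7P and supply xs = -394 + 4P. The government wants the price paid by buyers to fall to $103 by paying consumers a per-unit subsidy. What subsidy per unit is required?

Required subsidy s = $47 per unit

At a buyer price of 103, quantity demanded is 278.1 − 0.7·103 = 206.
Sellers supply 206 only when they receive Ps with -394 + 4·Ps = 206, i.e. Ps = 150.
s = Ps − Pb = 150 − 103 = 47.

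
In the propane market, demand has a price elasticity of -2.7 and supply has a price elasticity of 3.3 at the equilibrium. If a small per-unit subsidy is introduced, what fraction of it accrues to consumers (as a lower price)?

Consumer share = 0.55

For a small subsidy around the equilibrium, the benefit split depends on the relative slopes, which at a point are proportional to the elasticities.
Buyer share = εs/(εs + |εd|) = 3.3/(3.3 + 2.7) = 0.55; seller share = |εd|/(εs + |εd|) = 0.45.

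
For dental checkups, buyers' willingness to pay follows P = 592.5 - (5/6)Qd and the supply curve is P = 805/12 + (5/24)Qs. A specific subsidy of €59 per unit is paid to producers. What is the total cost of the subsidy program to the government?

Government cost = €33101.36

Pre-subsidy: 592.5 - (5/6)Q = 805/12 + (5/24)Q gives Q* = 504.4 and P* = 1033/6.
With the subsidy, sellers receive Ps = Pb + 59 for each unit, where Pb is the price buyers pay.
On the curves, Pb = 592.5 - (5/6)Q and Ps = 805/12 + (5/24)Q; the wedge Ps − Pb = 59 gives 805/12 + (5/24)Q − (592.5 - (5/6)Q) = 59, so Q' = 561.04.
Then Pb = 592.5 − (5/6)·561.04 = 3749/30 and Ps = 805/12 + (5/24)·561.04 = 5519/30.
Government outlay = subsidy × quantity = 59 × 561.04 = 33101.36.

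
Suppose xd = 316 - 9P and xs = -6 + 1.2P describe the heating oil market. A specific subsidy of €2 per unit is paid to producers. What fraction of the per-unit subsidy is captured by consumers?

Pre-subsidy: 316 - 9P = -6 + 1.2P gives P* = 1610/51, x* = 542/17.
With the subsidy, sellers receive Ps = Pb + 2 for each unit, where Pb is the price buyers pay.
Supply in terms of Pb becomes xs = -6 + 1.2(Pb + 2) = -3.6 + 1.2Pb. Setting this equal to demand: 316 - 9Pb = -3.6 + 1.2Pb, so Pb = 94/3.
Sellers receive Ps = 94/3 + 2 = 100/3; x' = 316 − 9·(94/3) = 34.
Buyers' price falls by P* − Pb = 1610/51 − 94/3 = 4/17; sellers' price rises by Ps − P* = 100/3 − 1610/51 = 30/17.
So consumers capture (4/17)/2 = 2/17 of each unit of subsidy.

Consumer share = 2/17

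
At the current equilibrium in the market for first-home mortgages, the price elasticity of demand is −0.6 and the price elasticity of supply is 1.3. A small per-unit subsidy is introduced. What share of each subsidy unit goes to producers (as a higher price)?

Producer share = 6/19

For a small subsidy around the equilibrium, the benefit split depends on the relative slopes, which at a point are proportional to the elasticities.
Buyer share = εs/(εs + |εd|) = 1.3/(1.3 + 0.6) = 13/19; seller share = |εd|/(εs + |εd|) = 6/19.
So producers capture 6/19 of the subsidy.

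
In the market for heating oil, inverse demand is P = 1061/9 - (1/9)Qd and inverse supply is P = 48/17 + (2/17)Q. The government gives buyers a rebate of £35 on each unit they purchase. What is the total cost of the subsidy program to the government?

Government cost = £22960

Pre-subsidy: 1061/9 - (1/9)Q = 48/17 + (2/17)Q gives Q* = 503 and P* = 62.
With the rebate, buyers effectively pay Pb = Ps − 35, where Ps is the price sellers receive.
On the curves, Pb = 1061/9 - (1/9)Q and Ps = 48/17 + (2/17)Q; the wedge Ps − Pb = 35 gives 48/17 + (2/17)Q − (1061/9 - (1/9)Q) = 35, so Q' = 656.
Then Pb = 1061/9 − (1/9)·656 = 45 and Ps = 48/17 + (2/17)·656 = 80.
Government outlay = subsidy × quantity = 35 × 656 = 22960.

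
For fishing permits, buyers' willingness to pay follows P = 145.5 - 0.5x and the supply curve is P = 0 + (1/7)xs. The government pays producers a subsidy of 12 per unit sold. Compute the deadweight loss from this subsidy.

Deadweight loss = 112

Pre-subsidy: 145.5 - 0.5x = 0 + (1/7)x gives x* = 679/3 and P* = 97/3.
With the subsidy, sellers receive Ps = Pb + 12 for each unit, where Pb is the price buyers pay.
On the curves, Pb = 145.5 - 0.5x and Ps = 0 + (1/7)x; the wedge Ps − Pb = 12 gives 0 + (1/7)x − (145.5 - 0.5x) = 12, so x' = 245.
Then Pb = 145.5 − 0.5·245 = 23 and Ps = 0 + (1/7)·245 = 35.
The subsidy expands output by 245 − 679/3 = 56/3 past the efficient level; on those units the gap between marginal cost and willingness to pay runs from 0 up to 12.
DWL = ½ × 12 × 56/3 = 112.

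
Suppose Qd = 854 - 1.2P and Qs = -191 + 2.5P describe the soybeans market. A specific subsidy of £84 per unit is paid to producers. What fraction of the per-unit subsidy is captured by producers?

Producer share = 12/37

Pre-subsidy: 854 - 1.2P = -191 + 2.5P gives P* = 10450/37, Q* = 19058/37.
With the subsidy, sellers receive Ps = Pb + 84 for each unit, where Pb is the price buyers pay.
Supply in terms of Pb becomes Qs = -191 + 2.5(Pb + 84) = 19 + 2.5Pb. Setting this equal to demand: 854 - 1.2Pb = 19 + 2.5Pb, so Pb = 8350/37.
Sellers receive Ps = 8350/37 + 84 = 11458/37; Q' = 854 − 1.2·(8350/37) = 21578/37.
Buyers' price falls by P* − Pb = 10450/37 − 8350/37 = 2100/37; sellers' price rises by Ps − P* = 11458/37 − 10450/37 = 1008/37.
So producers capture (1008/37)/84 = 12/37 of each unit of subsidy.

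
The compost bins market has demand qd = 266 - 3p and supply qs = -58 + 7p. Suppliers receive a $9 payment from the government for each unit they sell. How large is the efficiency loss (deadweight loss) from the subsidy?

Pre-subsidy: 266 - 3p = -58 + 7p gives p* = 32.4, q* = 168.8.
With the subsidy, sellers receive ps = pb + 9 for each unit, where pb is the price buyers pay.
Supply in terms of pb becomes qs = -58 + 7(pb + 9) = 5 + 7pb. Setting this equal to demand: 266 - 3pb = 5 + 7pb, so pb = 26.1.
Sellers receive ps = 26.1 + 9 = 35.1; q' = 266 − 3·26.1 = 187.7.
The subsidy expands output by 187.7 − 168.8 = 18.9 past the efficient level; on those units the gap between marginal cost and willingness to pay runs from 0 up to 9.
DWL = ½ × 9 × 18.9 = 85.05.

Deadweight loss = $85.05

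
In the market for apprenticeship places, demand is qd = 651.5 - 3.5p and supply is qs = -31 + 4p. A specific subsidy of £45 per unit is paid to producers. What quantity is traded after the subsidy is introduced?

Pre-subsidy: 651.5 - 3.5p = -31 + 4p gives p* = 91, q* = 333.
With the subsidy, sellers receive ps = pb + 45 for each unit, where pb is the price buyers pay.
Supply in terms of pb becomes qs = -31 + 4(pb + 45) = 149 + 4pb. Setting this equal to demand: 651.5 - 3.5pb = 149 + 4pb, so pb = 67.
Sellers receive ps = 67 + 45 = 112; q' = 651.5 − 3.5·67 = 417.

q' = 417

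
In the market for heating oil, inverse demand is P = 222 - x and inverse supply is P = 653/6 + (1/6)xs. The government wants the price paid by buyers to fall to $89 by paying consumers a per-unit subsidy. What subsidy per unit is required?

At a buyer price of 89, quantity demanded is 222 − 1·89 = 133.
Sellers supply 133 only when they receive Ps = 653/6 + (1/6)·133 = 131.
s = Ps − Pb = 131 − 89 = 42.

Required subsidy s = $42 per unit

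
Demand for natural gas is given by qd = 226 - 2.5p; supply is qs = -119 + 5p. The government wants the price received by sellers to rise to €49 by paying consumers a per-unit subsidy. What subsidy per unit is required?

At a seller price of 49, quantity supplied is -119 + 5·49 = 126.
Buyers absorb 126 only when they pay pb with 226 − 2.5·pb = 126, i.e. pb = 40.
s = ps − pb = 49 − 40 = 9.

Required subsidy s = €9 per unit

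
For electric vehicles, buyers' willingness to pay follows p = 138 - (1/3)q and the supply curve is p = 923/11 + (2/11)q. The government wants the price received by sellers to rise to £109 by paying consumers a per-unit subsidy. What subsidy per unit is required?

At a seller price of 109, quantity supplied is -461.5 + 5.5·109 = 138.
Buyers absorb 138 only when they pay pb = 138 − (1/3)·138 = 92.
s = ps − pb = 109 − 92 = 17.

Required subsidy s = £17 per unit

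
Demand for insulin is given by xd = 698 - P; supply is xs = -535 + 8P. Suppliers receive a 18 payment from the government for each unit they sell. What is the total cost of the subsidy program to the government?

Government cost = 10386

Pre-subsidy: 698 - P = -535 + 8P gives P* = 137, x* = 561.
With the subsidy, sellers receive Ps = Pb + 18 for each unit, where Pb is the price buyers pay.
Supply in terms of Pb becomes xs = -535 + 8(Pb + 18) = -391 + 8Pb. Setting this equal to demand: 698 - Pb = -391 + 8Pb, so Pb = 121.
Sellers receive Ps = 121 + 18 = 139; x' = 698 − 1·121 = 577.
Government outlay = subsidy × quantity = 18 × 577 = 10386.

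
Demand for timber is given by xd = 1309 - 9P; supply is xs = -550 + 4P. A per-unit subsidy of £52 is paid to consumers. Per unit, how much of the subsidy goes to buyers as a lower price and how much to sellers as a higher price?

Pre-subsidy: 1309 - 9P = -550 + 4P gives P* = 143, x* = 22.
With the rebate, buyers effectively pay Pb = Ps − 52, where Ps is the price sellers receive.
Demand in terms of Ps becomes xd = 1309 − 9(Ps − 52) = 1777 - 9Ps. Setting this equal to supply: 1777 - 9Ps = -550 + 4Ps, so Ps = 179.
Buyers pay Pb = 179 − 52 = 127; x' = -550 + 4·179 = 166.
Buyers' price falls by P* − Pb = 143 − 127 = 16; sellers' price rises by Ps − P* = 179 − 143 = 36.

Buyers gain £16 per unit; sellers gain £36 per unit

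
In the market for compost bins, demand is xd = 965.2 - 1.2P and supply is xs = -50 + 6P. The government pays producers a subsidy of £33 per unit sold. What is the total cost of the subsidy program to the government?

Pre-subsidy: 965.2 - 1.2P = -50 + 6P gives P* = 141, x* = 796.
With the subsidy, sellers receive Ps = Pb + 33 for each unit, where Pb is the price buyers pay.
Supply in terms of Pb becomes xs = -50 + 6(Pb + 33) = 148 + 6Pb. Setting this equal to demand: 965.2 - 1.2Pb = 148 + 6Pb, so Pb = 113.5.
Sellers receive Ps = 113.5 + 33 = 146.5; x' = 965.2 − 1.2·113.5 = 829.
Government outlay = subsidy × quantity = 33 × 829 = 27357.

Government cost = £27357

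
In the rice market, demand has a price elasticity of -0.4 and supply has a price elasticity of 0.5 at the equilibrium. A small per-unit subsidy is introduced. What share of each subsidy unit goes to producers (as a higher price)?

Producer share = 4/9

For a small subsidy around the equilibrium, the benefit split depends on the relative slopes, which at a point are proportional to the elasticities.
Buyer share = εs/(εs + |εd|) = 0.5/(0.5 + 0.4) = 5/9; seller share = |εd|/(εs + |εd|) = 4/9.
So producers capture 4/9 of the subsidy.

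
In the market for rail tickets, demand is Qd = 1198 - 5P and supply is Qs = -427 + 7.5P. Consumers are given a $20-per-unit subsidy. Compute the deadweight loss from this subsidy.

Pre-subsidy: 1198 - 5P = -427 + 7.5P gives P* = 130, Q* = 548.
With the rebate, buyers effectively pay Pb = Ps − 20, where Ps is the price sellers receive.
Demand in terms of Ps becomes Qd = 1198 − 5(Ps − 20) = 1298 - 5Ps. Setting this equal to supply: 1298 - 5Ps = -427 + 7.5Ps, so Ps = 138.
Buyers pay Pb = 138 − 20 = 118; Q' = -427 + 7.5·138 = 608.
The subsidy expands output by 608 − 548 = 60 past the efficient level; on those units the gap between marginal cost and willingness to pay runs from 0 up to 20.
DWL = ½ × 20 × 60 = 600.

Deadweight loss = $600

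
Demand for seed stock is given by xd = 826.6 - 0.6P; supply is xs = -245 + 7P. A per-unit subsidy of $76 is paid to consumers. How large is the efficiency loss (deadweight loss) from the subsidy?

Deadweight loss = $1596

Pre-subsidy: 826.6 - 0.6P = -245 + 7P gives P* = 141, x* = 742.
With the rebate, buyers effectively pay Pb = Ps − 76, where Ps is the price sellers receive.
Demand in terms of Ps becomes xd = 826.6 − 0.6(Ps − 76) = 872.2 - 0.6Ps. Setting this equal to supply: 872.2 - 0.6Ps = -245 + 7Ps, so Ps = 147.
Buyers pay Pb = 147 − 76 = 71; x' = -245 + 7·147 = 784.
The subsidy expands output by 784 − 742 = 42 past the efficient level; on those units the gap between marginal cost and willingness to pay runs from 0 up to 76.
DWL = ½ × 76 × 42 = 1596.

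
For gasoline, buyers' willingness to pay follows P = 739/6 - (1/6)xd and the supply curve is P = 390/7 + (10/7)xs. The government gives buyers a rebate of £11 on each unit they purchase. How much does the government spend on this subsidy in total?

Pre-subsidy: 739/6 - (1/6)x = 390/7 + (10/7)x gives x* = 2833/67 and P* = 7780/67.
With the rebate, buyers effectively pay Pb = Ps − 11, where Ps is the price sellers receive.
On the curves, Pb = 739/6 - (1/6)x and Ps = 390/7 + (10/7)x; the wedge Ps − Pb = 11 gives 390/7 + (10/7)x − (739/6 - (1/6)x) = 11, so x' = 3295/67.
Then Pb = 739/6 − (1/6)·(3295/67) = 7703/67 and Ps = 390/7 + (10/7)·(3295/67) = 8440/67.
Government outlay = subsidy × quantity = 11 × 3295/67 = 36245/67.

Government cost = 36245/67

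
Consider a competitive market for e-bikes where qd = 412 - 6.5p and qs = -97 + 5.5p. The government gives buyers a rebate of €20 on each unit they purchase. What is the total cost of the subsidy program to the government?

Pre-subsidy: 412 - 6.5p = -97 + 5.5p gives p* = 509/12, q* = 3271/24.
With the rebate, buyers effectively pay pb = ps − 20, where ps is the price sellers receive.
Demand in terms of ps becomes qd = 412 − 6.5(ps − 20) = 542 - 6.5ps. Setting this equal to supply: 542 - 6.5ps = -97 + 5.5ps, so ps = 53.25.
Buyers pay pb = 53.25 − 20 = 33.25; q' = -97 + 5.5·53.25 = 195.875.
Government outlay = subsidy × quantity = 20 × 195.875 = 3917.5.

Government cost = €3917.5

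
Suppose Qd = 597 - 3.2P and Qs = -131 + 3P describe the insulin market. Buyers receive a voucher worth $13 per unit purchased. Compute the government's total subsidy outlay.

Pre-subsidy: 597 - 3.2P = -131 + 3P gives P* = 3640/31, Q* = 6859/31.
With the rebate, buyers effectively pay Pb = Ps − 13, where Ps is the price sellers receive.
Demand in terms of Ps becomes Qd = 597 − 3.2(Ps − 13) = 638.6 - 3.2Ps. Setting this equal to supply: 638.6 - 3.2Ps = -131 + 3Ps, so Ps = 3848/31.
Buyers pay Pb = 3848/31 − 13 = 3445/31; Q' = -131 + 3·(3848/31) = 7483/31.
Government outlay = subsidy × quantity = 13 × 7483/31 = 97279/31.

Government cost = 97279/31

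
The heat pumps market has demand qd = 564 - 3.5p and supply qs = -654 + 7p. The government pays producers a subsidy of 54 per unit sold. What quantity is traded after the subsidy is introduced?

q' = 284

Pre-subsidy: 564 - 3.5p = -654 + 7p gives p* = 116, q* = 158.
With the subsidy, sellers receive ps = pb + 54 for each unit, where pb is the price buyers pay.
Supply in terms of pb becomes qs = -654 + 7(pb + 54) = -276 + 7pb. Setting this equal to demand: 564 - 3.5pb = -276 + 7pb, so pb = 80.
Sellers receive ps = 80 + 54 = 134; q' = 564 − 3.5·80 = 284.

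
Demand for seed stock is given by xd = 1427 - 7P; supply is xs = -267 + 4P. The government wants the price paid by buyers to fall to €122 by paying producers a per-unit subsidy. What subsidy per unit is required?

Required subsidy s = €88 per unit

At a buyer price of 122, quantity demanded is 1427 − 7·122 = 573.
Sellers supply 573 only when they receive Ps with -267 + 4·Ps = 573, i.e. Ps = 210.
s = Ps − Pb = 210 − 122 = 88.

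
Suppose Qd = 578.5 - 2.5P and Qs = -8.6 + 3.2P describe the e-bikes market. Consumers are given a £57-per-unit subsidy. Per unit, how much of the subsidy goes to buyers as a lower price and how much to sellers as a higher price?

Pre-subsidy: 578.5 - 2.5P = -8.6 + 3.2P gives P* = 103, Q* = 321.
With the rebate, buyers effectively pay Pb = Ps − 57, where Ps is the price sellers receive.
Demand in terms of Ps becomes Qd = 578.5 − 2.5(Ps − 57) = 721 - 2.5Ps. Setting this equal to supply: 721 - 2.5Ps = -8.6 + 3.2Ps, so Ps = 128.
Buyers pay Pb = 128 − 57 = 71; Q' = -8.6 + 3.2·128 = 401.
Buyers' price falls by P* − Pb = 103 − 71 = 32; sellers' price rises by Ps − P* = 128 − 103 = 25.

Buyers gain £32 per unit; sellers gain £25 per unit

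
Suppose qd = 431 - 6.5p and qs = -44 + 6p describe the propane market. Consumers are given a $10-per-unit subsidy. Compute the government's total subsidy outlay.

Government cost = $2152

Pre-subsidy: 431 - 6.5p = -44 + 6p gives p* = 38, q* = 184.
With the rebate, buyers effectively pay pb = ps − 10, where ps is the price sellers receive.
Demand in terms of ps becomes qd = 431 − 6.5(ps − 10) = 496 - 6.5ps. Setting this equal to supply: 496 - 6.5ps = -44 + 6ps, so ps = 43.2.
Buyers pay pb = 43.2 − 10 = 33.2; q' = -44 + 6·43.2 = 215.2.
Government outlay = subsidy × quantity = 10 × 215.2 = 2152.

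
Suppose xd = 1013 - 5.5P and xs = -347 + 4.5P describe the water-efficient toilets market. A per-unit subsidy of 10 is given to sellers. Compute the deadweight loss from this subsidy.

Deadweight loss = 123.75

Pre-subsidy: 1013 - 5.5P = -347 + 4.5P gives P* = 136, x* = 265.
With the subsidy, sellers receive Ps = Pb + 10 for each unit, where Pb is the price buyers pay.
Supply in terms of Pb becomes xs = -347 + 4.5(Pb + 10) = -302 + 4.5Pb. Setting this equal to demand: 1013 - 5.5Pb = -302 + 4.5Pb, so Pb = 131.5.
Sellers receive Ps = 131.5 + 10 = 141.5; x' = 1013 − 5.5·131.5 = 289.75.
The subsidy expands output by 289.75 − 265 = 24.75 past the efficient level; on those units the gap between marginal cost and willingness to pay runs from 0 up to 10.
DWL = ½ × 10 × 24.75 = 123.75.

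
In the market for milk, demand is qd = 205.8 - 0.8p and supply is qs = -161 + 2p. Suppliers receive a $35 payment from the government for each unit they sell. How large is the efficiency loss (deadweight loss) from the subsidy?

Pre-subsidy: 205.8 - 0.8p = -161 + 2p gives p* = 131, q* = 101.
With the subsidy, sellers receive ps = pb + 35 for each unit, where pb is the price buyers pay.
Supply in terms of pb becomes qs = -161 + 2(pb + 35) = -91 + 2pb. Setting this equal to demand: 205.8 - 0.8pb = -91 + 2pb, so pb = 106.
Sellers receive ps = 106 + 35 = 141; q' = 205.8 − 0.8·106 = 121.
The subsidy expands output by 121 − 101 = 20 past the efficient level; on those units the gap between marginal cost and willingness to pay runs from 0 up to 35.
DWL = ½ × 35 × 20 = 350.

Deadweight loss = $350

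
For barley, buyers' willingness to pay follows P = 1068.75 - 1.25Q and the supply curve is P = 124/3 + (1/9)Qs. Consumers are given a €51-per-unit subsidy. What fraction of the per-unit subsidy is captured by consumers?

Pre-subsidy: 1068.75 - 1.25Q = 124/3 + (1/9)Q gives Q* = 36987/49 and P* = 6135/49.
With the rebate, buyers effectively pay Pb = Ps − 51, where Ps is the price sellers receive.
On the curves, Pb = 1068.75 - 1.25Q and Ps = 124/3 + (1/9)Q; the wedge Ps − Pb = 51 gives 124/3 + (1/9)Q − (1068.75 - 1.25Q) = 51, so Q' = 38823/49.
Then Pb = 1068.75 − 1.25·(38823/49) = 3840/49 and Ps = 124/3 + (1/9)·(38823/49) = 6339/49.
Buyers' price falls by P* − Pb = 6135/49 − 3840/49 = 2295/49; sellers' price rises by Ps − P* = 6339/49 − 6135/49 = 204/49.
So consumers capture (2295/49)/51 = 45/49 of each unit of subsidy.

Consumer share = 45/49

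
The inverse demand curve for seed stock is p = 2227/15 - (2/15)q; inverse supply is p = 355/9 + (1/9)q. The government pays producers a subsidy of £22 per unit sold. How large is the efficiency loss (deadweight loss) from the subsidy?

Pre-subsidy: 2227/15 - (2/15)q = 355/9 + (1/9)q gives q* = 446 and p* = 89.
With the subsidy, sellers receive ps = pb + 22 for each unit, where pb is the price buyers pay.
On the curves, pb = 2227/15 - (2/15)q and ps = 355/9 + (1/9)q; the wedge ps − pb = 22 gives 355/9 + (1/9)q − (2227/15 - (2/15)q) = 22, so q' = 536.
Then pb = 2227/15 − (2/15)·536 = 77 and ps = 355/9 + (1/9)·536 = 99.
The subsidy expands output by 536 − 446 = 90 past the efficient level; on those units the gap between marginal cost and willingness to pay runs from 0 up to 22.
DWL = ½ × 22 × 90 = 990.

Deadweight loss = £990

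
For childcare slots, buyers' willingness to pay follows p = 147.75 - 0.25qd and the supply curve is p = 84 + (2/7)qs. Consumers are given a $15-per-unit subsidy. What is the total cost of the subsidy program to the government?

Government cost = $2205

Pre-subsidy: 147.75 - 0.25q = 84 + (2/7)q gives q* = 119 and p* = 118.
With the rebate, buyers effectively pay pb = ps − 15, where ps is the price sellers receive.
On the curves, pb = 147.75 - 0.25q and ps = 84 + (2/7)q; the wedge ps − pb = 15 gives 84 + (2/7)q − (147.75 - 0.25q) = 15, so q' = 147.
Then pb = 147.75 − 0.25·147 = 111 and ps = 84 + (2/7)·147 = 126.
Government outlay = subsidy × quantity = 15 × 147 = 2205.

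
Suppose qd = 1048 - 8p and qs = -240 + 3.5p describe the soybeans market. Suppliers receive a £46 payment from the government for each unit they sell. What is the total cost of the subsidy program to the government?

Pre-subsidy: 1048 - 8p = -240 + 3.5p gives p* = 112, q* = 152.
With the subsidy, sellers receive ps = pb + 46 for each unit, where pb is the price buyers pay.
Supply in terms of pb becomes qs = -240 + 3.5(pb + 46) = -79 + 3.5pb. Setting this equal to demand: 1048 - 8pb = -79 + 3.5pb, so pb = 98.
Sellers receive ps = 98 + 46 = 144; q' = 1048 − 8·98 = 264.
Government outlay = subsidy × quantity = 46 × 264 = 12144.

Government cost = £12144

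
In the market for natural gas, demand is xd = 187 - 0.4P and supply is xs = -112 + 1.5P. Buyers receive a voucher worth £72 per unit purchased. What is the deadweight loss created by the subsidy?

Deadweight loss = 15552/19

Pre-subsidy: 187 - 0.4P = -112 + 1.5P gives P* = 2990/19, x* = 2357/19.
With the rebate, buyers effectively pay Pb = Ps − 72, where Ps is the price sellers receive.
Demand in terms of Ps becomes xd = 187 − 0.4(Ps − 72) = 215.8 - 0.4Ps. Setting this equal to supply: 215.8 - 0.4Ps = -112 + 1.5Ps, so Ps = 3278/19.
Buyers pay Pb = 3278/19 − 72 = 1910/19; x' = -112 + 1.5·(3278/19) = 2789/19.
The subsidy expands output by 2789/19 − 2357/19 = 432/19 past the efficient level; on those units the gap between marginal cost and willingness to pay runs from 0 up to 72.
DWL = ½ × 72 × 432/19 = 15552/19.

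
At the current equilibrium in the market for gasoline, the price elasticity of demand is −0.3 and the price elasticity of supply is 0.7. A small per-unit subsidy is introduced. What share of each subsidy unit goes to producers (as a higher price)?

Producer share = 0.3

For a small subsidy around the equilibrium, the benefit split depends on the relative slopes, which at a point are proportional to the elasticities.
Buyer share = εs/(εs + |εd|) = 0.7/(0.7 + 0.3) = 0.7; seller share = |εd|/(εs + |εd|) = 0.3.
So producers capture 0.3 of the subsidy.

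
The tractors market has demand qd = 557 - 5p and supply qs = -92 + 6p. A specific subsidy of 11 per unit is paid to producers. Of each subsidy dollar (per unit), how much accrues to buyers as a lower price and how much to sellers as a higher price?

Pre-subsidy: 557 - 5p = -92 + 6p gives p* = 59, q* = 262.
With the subsidy, sellers receive ps = pb + 11 for each unit, where pb is the price buyers pay.
Supply in terms of pb becomes qs = -92 + 6(pb + 11) = -26 + 6pb. Setting this equal to demand: 557 - 5pb = -26 + 6pb, so pb = 53.
Sellers receive ps = 53 + 11 = 64; q' = 557 − 5·53 = 292.
Buyers' price falls by p* − pb = 59 − 53 = 6; sellers' price rises by ps − p* = 64 − 59 = 5.

Buyers gain 6 per unit; sellers gain 5 per unit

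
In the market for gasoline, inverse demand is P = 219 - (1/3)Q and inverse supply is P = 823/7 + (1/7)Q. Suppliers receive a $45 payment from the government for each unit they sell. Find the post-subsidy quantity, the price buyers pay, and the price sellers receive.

Q' = 307.5; buyers pay $116.5; sellers receive $161.5

Pre-subsidy: 219 - (1/3)Q = 823/7 + (1/7)Q gives Q* = 213 and P* = 148.
With the subsidy, sellers receive Ps = Pb + 45 for each unit, where Pb is the price buyers pay.
On the curves, Pb = 219 - (1/3)Q and Ps = 823/7 + (1/7)Q; the wedge Ps − Pb = 45 gives 823/7 + (1/7)Q − (219 - (1/3)Q) = 45, so Q' = 307.5.
Then Pb = 219 − (1/3)·307.5 = 116.5 and Ps = 823/7 + (1/7)·307.5 = 161.5.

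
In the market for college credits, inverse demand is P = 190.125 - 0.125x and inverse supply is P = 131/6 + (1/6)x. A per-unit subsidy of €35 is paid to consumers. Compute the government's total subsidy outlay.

Government cost = €24395

Pre-subsidy: 190.125 - 0.125x = 131/6 + (1/6)x gives x* = 577 and P* = 118.
With the rebate, buyers effectively pay Pb = Ps − 35, where Ps is the price sellers receive.
On the curves, Pb = 190.125 - 0.125x and Ps = 131/6 + (1/6)x; the wedge Ps − Pb = 35 gives 131/6 + (1/6)x − (190.125 - 0.125x) = 35, so x' = 697.
Then Pb = 190.125 − 0.125·697 = 103 and Ps = 131/6 + (1/6)·697 = 138.
Government outlay = subsidy × quantity = 35 × 697 = 24395.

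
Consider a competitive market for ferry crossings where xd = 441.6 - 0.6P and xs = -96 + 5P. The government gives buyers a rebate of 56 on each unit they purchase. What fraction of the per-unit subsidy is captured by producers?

Producer share = 3/28

Pre-subsidy: 441.6 - 0.6P = -96 + 5P gives P* = 96, x* = 384.
With the rebate, buyers effectively pay Pb = Ps − 56, where Ps is the price sellers receive.
Demand in terms of Ps becomes xd = 441.6 − 0.6(Ps − 56) = 475.2 - 0.6Ps. Setting this equal to supply: 475.2 - 0.6Ps = -96 + 5Ps, so Ps = 102.
Buyers pay Pb = 102 − 56 = 46; x' = -96 + 5·102 = 414.
Buyers' price falls by P* − Pb = 96 − 46 = 50; sellers' price rises by Ps − P* = 102 − 96 = 6.
So producers capture 6/56 = 3/28 of each unit of subsidy.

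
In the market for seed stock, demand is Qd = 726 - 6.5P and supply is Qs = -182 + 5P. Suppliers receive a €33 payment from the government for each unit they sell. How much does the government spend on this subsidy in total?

Government cost = 232287/23

Pre-subsidy: 726 - 6.5P = -182 + 5P gives P* = 1816/23, Q* = 4894/23.
With the subsidy, sellers receive Ps = Pb + 33 for each unit, where Pb is the price buyers pay.
Supply in terms of Pb becomes Qs = -182 + 5(Pb + 33) = -17 + 5Pb. Setting this equal to demand: 726 - 6.5Pb = -17 + 5Pb, so Pb = 1486/23.
Sellers receive Ps = 1486/23 + 33 = 2245/23; Q' = 726 − 6.5·(1486/23) = 7039/23.
Government outlay = subsidy × quantity = 33 × 7039/23 = 232287/23.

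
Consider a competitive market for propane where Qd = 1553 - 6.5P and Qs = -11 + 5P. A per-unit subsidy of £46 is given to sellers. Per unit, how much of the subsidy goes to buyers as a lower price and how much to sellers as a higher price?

Pre-subsidy: 1553 - 6.5P = -11 + 5P gives P* = 136, Q* = 669.
With the subsidy, sellers receive Ps = Pb + 46 for each unit, where Pb is the price buyers pay.
Supply in terms of Pb becomes Qs = -11 + 5(Pb + 46) = 219 + 5Pb. Setting this equal to demand: 1553 - 6.5Pb = 219 + 5Pb, so Pb = 116.
Sellers receive Ps = 116 + 46 = 162; Q' = 1553 − 6.5·116 = 799.
Buyers' price falls by P* − Pb = 136 − 116 = 20; sellers' price rises by Ps − P* = 162 − 136 = 26.

Buyers gain £20 per unit; sellers gain £26 per unit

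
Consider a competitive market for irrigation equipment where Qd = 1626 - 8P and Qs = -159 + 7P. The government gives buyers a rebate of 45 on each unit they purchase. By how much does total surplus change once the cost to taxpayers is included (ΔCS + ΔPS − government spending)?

Net change in total surplus = -3780

Pre-subsidy: 1626 - 8P = -159 + 7P gives P* = 119, Q* = 674.
With the rebate, buyers effectively pay Pb = Ps − 45, where Ps is the price sellers receive.
Demand in terms of Ps becomes Qd = 1626 − 8(Ps − 45) = 1986 - 8Ps. Setting this equal to supply: 1986 - 8Ps = -159 + 7Ps, so Ps = 143.
Buyers pay Pb = 143 − 45 = 98; Q' = -159 + 7·143 = 842.
ΔCS = ½(674 + 842)(119 − 98) = 15918; ΔPS = ½(674 + 842)(143 − 119) = 18192.
Government spending = 45 × 842 = 37890.
Net change = 15918 + 18192 − 37890 = -3780. The loss equals the DWL triangle ½·45·168.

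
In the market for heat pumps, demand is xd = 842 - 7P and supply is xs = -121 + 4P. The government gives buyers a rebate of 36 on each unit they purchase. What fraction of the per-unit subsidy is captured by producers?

Producer share = 7/11

Pre-subsidy: 842 - 7P = -121 + 4P gives P* = 963/11, x* = 2521/11.
With the rebate, buyers effectively pay Pb = Ps − 36, where Ps is the price sellers receive.
Demand in terms of Ps becomes xd = 842 − 7(Ps − 36) = 1094 - 7Ps. Setting this equal to supply: 1094 - 7Ps = -121 + 4Ps, so Ps = 1215/11.
Buyers pay Pb = 1215/11 − 36 = 819/11; x' = -121 + 4·(1215/11) = 3529/11.
Buyers' price falls by P* − Pb = 963/11 − 819/11 = 144/11; sellers' price rises by Ps − P* = 1215/11 − 963/11 = 252/11.
So producers capture (252/11)/36 = 7/11 of each unit of subsidy.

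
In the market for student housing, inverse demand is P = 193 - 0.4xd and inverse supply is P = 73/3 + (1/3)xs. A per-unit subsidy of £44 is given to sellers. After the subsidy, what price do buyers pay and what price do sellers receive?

Buyers pay £77; sellers receive £121

Pre-subsidy: 193 - 0.4x = 73/3 + (1/3)x gives x* = 230 and P* = 101.
With the subsidy, sellers receive Ps = Pb + 44 for each unit, where Pb is the price buyers pay.
On the curves, Pb = 193 - 0.4x and Ps = 73/3 + (1/3)x; the wedge Ps − Pb = 44 gives 73/3 + (1/3)x − (193 - 0.4x) = 44, so x' = 290.
Then Pb = 193 − 0.4·290 = 77 and Ps = 73/3 + (1/3)·290 = 121.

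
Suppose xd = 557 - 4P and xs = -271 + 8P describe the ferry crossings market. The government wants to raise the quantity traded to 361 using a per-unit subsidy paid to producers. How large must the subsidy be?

At x = 361, invert demand for the buyer price: Pb = (557 − 361)/4 = 49; invert supply for the seller price: Ps = (361 − (-271))/8 = 79.
The subsidy must fill the gap: s = Ps − Pb = 79 − 49 = 30.

Required subsidy s = 30 per unit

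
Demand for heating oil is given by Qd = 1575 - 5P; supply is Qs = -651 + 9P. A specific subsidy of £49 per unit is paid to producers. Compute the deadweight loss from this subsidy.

Deadweight loss = £3858.75

Pre-subsidy: 1575 - 5P = -651 + 9P gives P* = 159, Q* = 780.
With the subsidy, sellers receive Ps = Pb + 49 for each unit, where Pb is the price buyers pay.
Supply in terms of Pb becomes Qs = -651 + 9(Pb + 49) = -210 + 9Pb. Setting this equal to demand: 1575 - 5Pb = -210 + 9Pb, so Pb = 127.5.
Sellers receive Ps = 127.5 + 49 = 176.5; Q' = 1575 − 5·127.5 = 937.5.
The subsidy expands output by 937.5 − 780 = 157.5 past the efficient level; on those units the gap between marginal cost and willingness to pay runs from 0 up to 49.
DWL = ½ × 49 × 157.5 = 3858.75.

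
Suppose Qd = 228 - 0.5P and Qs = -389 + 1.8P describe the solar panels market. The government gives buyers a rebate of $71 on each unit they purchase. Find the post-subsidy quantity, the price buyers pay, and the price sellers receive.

Pre-subsidy: 228 - 0.5P = -389 + 1.8P gives P* = 6170/23, Q* = 2159/23.
With the rebate, buyers effectively pay Pb = Ps − 71, where Ps is the price sellers receive.
Demand in terms of Ps becomes Qd = 228 − 0.5(Ps − 71) = 263.5 - 0.5Ps. Setting this equal to supply: 263.5 - 0.5Ps = -389 + 1.8Ps, so Ps = 6525/23.
Buyers pay Pb = 6525/23 − 71 = 4892/23; Q' = -389 + 1.8·(6525/23) = 2798/23.

Q' = 2798/23; buyers pay 4892/23; sellers receive 6525/23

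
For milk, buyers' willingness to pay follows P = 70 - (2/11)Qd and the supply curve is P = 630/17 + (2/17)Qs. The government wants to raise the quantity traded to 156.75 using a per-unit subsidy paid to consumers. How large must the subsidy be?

At Q = 156.75, from the demand curve buyers pay Pb = 70 − (2/11)·156.75 = 41.5; from the supply curve sellers need Ps = 630/17 + (2/17)·156.75 = 55.5.
The subsidy must fill the gap: s = Ps − Pb = 55.5 − 41.5 = 14.

Required subsidy s = 14 per unit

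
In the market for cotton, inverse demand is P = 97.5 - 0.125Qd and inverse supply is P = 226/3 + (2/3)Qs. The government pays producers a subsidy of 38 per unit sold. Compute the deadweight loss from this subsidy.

Pre-subsidy: 97.5 - 0.125Q = 226/3 + (2/3)Q gives Q* = 28 and P* = 94.
With the subsidy, sellers receive Ps = Pb + 38 for each unit, where Pb is the price buyers pay.
On the curves, Pb = 97.5 - 0.125Q and Ps = 226/3 + (2/3)Q; the wedge Ps − Pb = 38 gives 226/3 + (2/3)Q − (97.5 - 0.125Q) = 38, so Q' = 76.
Then Pb = 97.5 − 0.125·76 = 88 and Ps = 226/3 + (2/3)·76 = 126.
The subsidy expands output by 76 − 28 = 48 past the efficient level; on those units the gap between marginal cost and willingness to pay runs from 0 up to 38.
DWL = ½ × 38 × 48 = 912.

Deadweight loss = 912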